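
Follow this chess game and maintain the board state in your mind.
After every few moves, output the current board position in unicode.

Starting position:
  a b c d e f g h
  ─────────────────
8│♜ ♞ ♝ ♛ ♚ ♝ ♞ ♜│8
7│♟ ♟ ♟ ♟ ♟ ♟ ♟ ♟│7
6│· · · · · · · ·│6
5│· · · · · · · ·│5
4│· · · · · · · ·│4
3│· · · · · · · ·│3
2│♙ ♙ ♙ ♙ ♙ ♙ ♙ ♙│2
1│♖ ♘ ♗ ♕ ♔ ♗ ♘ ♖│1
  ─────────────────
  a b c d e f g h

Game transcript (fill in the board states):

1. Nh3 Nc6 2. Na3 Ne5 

  a b c d e f g h
  ─────────────────
8│♜ · ♝ ♛ ♚ ♝ ♞ ♜│8
7│♟ ♟ ♟ ♟ ♟ ♟ ♟ ♟│7
6│· · · · · · · ·│6
5│· · · · ♞ · · ·│5
4│· · · · · · · ·│4
3│♘ · · · · · · ♘│3
2│♙ ♙ ♙ ♙ ♙ ♙ ♙ ♙│2
1│♖ · ♗ ♕ ♔ ♗ · ♖│1
  ─────────────────
  a b c d e f g h

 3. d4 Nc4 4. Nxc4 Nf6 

  a b c d e f g h
  ─────────────────
8│♜ · ♝ ♛ ♚ ♝ · ♜│8
7│♟ ♟ ♟ ♟ ♟ ♟ ♟ ♟│7
6│· · · · · ♞ · ·│6
5│· · · · · · · ·│5
4│· · ♘ ♙ · · · ·│4
3│· · · · · · · ♘│3
2│♙ ♙ ♙ · ♙ ♙ ♙ ♙│2
1│♖ · ♗ ♕ ♔ ♗ · ♖│1
  ─────────────────
  a b c d e f g h

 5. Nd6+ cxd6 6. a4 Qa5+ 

  a b c d e f g h
  ─────────────────
8│♜ · ♝ · ♚ ♝ · ♜│8
7│♟ ♟ · ♟ ♟ ♟ ♟ ♟│7
6│· · · ♟ · ♞ · ·│6
5│♛ · · · · · · ·│5
4│♙ · · ♙ · · · ·│4
3│· · · · · · · ♘│3
2│· ♙ ♙ · ♙ ♙ ♙ ♙│2
1│♖ · ♗ ♕ ♔ ♗ · ♖│1
  ─────────────────
  a b c d e f g h

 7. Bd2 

  a b c d e f g h
  ─────────────────
8│♜ · ♝ · ♚ ♝ · ♜│8
7│♟ ♟ · ♟ ♟ ♟ ♟ ♟│7
6│· · · ♟ · ♞ · ·│6
5│♛ · · · · · · ·│5
4│♙ · · ♙ · · · ·│4
3│· · · · · · · ♘│3
2│· ♙ ♙ ♗ ♙ ♙ ♙ ♙│2
1│♖ · · ♕ ♔ ♗ · ♖│1
  ─────────────────
  a b c d e f g h


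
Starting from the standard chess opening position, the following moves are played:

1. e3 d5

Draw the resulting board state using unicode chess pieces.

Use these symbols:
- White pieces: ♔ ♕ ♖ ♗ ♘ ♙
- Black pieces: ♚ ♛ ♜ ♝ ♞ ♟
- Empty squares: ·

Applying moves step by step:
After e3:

♜ ♞ ♝ ♛ ♚ ♝ ♞ ♜
♟ ♟ ♟ ♟ ♟ ♟ ♟ ♟
· · · · · · · ·
· · · · · · · ·
· · · · · · · ·
· · · · ♙ · · ·
♙ ♙ ♙ ♙ · ♙ ♙ ♙
♖ ♘ ♗ ♕ ♔ ♗ ♘ ♖


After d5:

♜ ♞ ♝ ♛ ♚ ♝ ♞ ♜
♟ ♟ ♟ · ♟ ♟ ♟ ♟
· · · · · · · ·
· · · ♟ · · · ·
· · · · · · · ·
· · · · ♙ · · ·
♙ ♙ ♙ ♙ · ♙ ♙ ♙
♖ ♘ ♗ ♕ ♔ ♗ ♘ ♖



  a b c d e f g h
  ─────────────────
8│♜ ♞ ♝ ♛ ♚ ♝ ♞ ♜│8
7│♟ ♟ ♟ · ♟ ♟ ♟ ♟│7
6│· · · · · · · ·│6
5│· · · ♟ · · · ·│5
4│· · · · · · · ·│4
3│· · · · ♙ · · ·│3
2│♙ ♙ ♙ ♙ · ♙ ♙ ♙│2
1│♖ ♘ ♗ ♕ ♔ ♗ ♘ ♖│1
  ─────────────────
  a b c d e f g h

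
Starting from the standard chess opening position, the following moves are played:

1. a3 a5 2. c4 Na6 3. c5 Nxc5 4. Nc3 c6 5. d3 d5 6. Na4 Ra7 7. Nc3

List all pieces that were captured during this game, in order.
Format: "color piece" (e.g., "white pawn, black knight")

Tracking captures:
  Nxc5: captured white pawn

white pawn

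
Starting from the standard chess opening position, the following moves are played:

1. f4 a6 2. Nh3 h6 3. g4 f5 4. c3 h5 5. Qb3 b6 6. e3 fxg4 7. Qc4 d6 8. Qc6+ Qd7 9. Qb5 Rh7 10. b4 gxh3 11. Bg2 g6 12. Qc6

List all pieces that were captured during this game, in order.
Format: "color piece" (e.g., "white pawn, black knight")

Tracking captures:
  fxg4: captured white pawn
  gxh3: captured white knight

white pawn, white knight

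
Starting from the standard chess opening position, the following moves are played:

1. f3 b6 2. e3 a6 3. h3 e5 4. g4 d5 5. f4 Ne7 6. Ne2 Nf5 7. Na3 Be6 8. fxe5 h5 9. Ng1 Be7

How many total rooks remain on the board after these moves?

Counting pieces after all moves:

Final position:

  a b c d e f g h
  ─────────────────
8│♜ ♞ · ♛ ♚ · · ♜│8
7│· · ♟ · ♝ ♟ ♟ ·│7
6│♟ ♟ · · ♝ · · ·│6
5│· · · ♟ ♙ ♞ · ♟│5
4│· · · · · · ♙ ·│4
3│♘ · · · ♙ · · ♙│3
2│♙ ♙ ♙ ♙ · · · ·│2
1│♖ · ♗ ♕ ♔ ♗ ♘ ♖│1
  ─────────────────
  a b c d e f g h


4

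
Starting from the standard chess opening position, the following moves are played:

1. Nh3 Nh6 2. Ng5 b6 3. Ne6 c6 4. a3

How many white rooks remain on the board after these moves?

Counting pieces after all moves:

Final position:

  a b c d e f g h
  ─────────────────
8│♜ ♞ ♝ ♛ ♚ ♝ · ♜│8
7│♟ · · ♟ ♟ ♟ ♟ ♟│7
6│· ♟ ♟ · ♘ · · ♞│6
5│· · · · · · · ·│5
4│· · · · · · · ·│4
3│♙ · · · · · · ·│3
2│· ♙ ♙ ♙ ♙ ♙ ♙ ♙│2
1│♖ ♘ ♗ ♕ ♔ ♗ · ♖│1
  ─────────────────
  a b c d e f g h


2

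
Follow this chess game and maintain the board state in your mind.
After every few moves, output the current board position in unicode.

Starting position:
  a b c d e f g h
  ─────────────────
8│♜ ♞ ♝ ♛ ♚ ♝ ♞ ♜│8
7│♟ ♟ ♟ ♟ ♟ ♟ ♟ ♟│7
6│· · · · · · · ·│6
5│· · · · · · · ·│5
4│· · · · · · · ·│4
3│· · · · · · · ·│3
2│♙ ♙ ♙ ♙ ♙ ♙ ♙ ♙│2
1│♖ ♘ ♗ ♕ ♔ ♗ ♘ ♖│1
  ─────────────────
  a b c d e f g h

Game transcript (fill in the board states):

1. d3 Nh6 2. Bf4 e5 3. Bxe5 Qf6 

  a b c d e f g h
  ─────────────────
8│♜ ♞ ♝ · ♚ ♝ · ♜│8
7│♟ ♟ ♟ ♟ · ♟ ♟ ♟│7
6│· · · · · ♛ · ♞│6
5│· · · · ♗ · · ·│5
4│· · · · · · · ·│4
3│· · · ♙ · · · ·│3
2│♙ ♙ ♙ · ♙ ♙ ♙ ♙│2
1│♖ ♘ · ♕ ♔ ♗ ♘ ♖│1
  ─────────────────
  a b c d e f g h

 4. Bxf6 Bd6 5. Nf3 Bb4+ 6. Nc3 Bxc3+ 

  a b c d e f g h
  ─────────────────
8│♜ ♞ ♝ · ♚ · · ♜│8
7│♟ ♟ ♟ ♟ · ♟ ♟ ♟│7
6│· · · · · ♗ · ♞│6
5│· · · · · · · ·│5
4│· · · · · · · ·│4
3│· · ♝ ♙ · ♘ · ·│3
2│♙ ♙ ♙ · ♙ ♙ ♙ ♙│2
1│♖ · · ♕ ♔ ♗ · ♖│1
  ─────────────────
  a b c d e f g h

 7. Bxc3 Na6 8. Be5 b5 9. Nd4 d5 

  a b c d e f g h
  ─────────────────
8│♜ · ♝ · ♚ · · ♜│8
7│♟ · ♟ · · ♟ ♟ ♟│7
6│♞ · · · · · · ♞│6
5│· ♟ · ♟ ♗ · · ·│5
4│· · · ♘ · · · ·│4
3│· · · ♙ · · · ·│3
2│♙ ♙ ♙ · ♙ ♙ ♙ ♙│2
1│♖ · · ♕ ♔ ♗ · ♖│1
  ─────────────────
  a b c d e f g h

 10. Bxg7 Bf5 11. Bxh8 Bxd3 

  a b c d e f g h
  ─────────────────
8│♜ · · · ♚ · · ♗│8
7│♟ · ♟ · · ♟ · ♟│7
6│♞ · · · · · · ♞│6
5│· ♟ · ♟ · · · ·│5
4│· · · ♘ · · · ·│4
3│· · · ♝ · · · ·│3
2│♙ ♙ ♙ · ♙ ♙ ♙ ♙│2
1│♖ · · ♕ ♔ ♗ · ♖│1
  ─────────────────
  a b c d e f g h


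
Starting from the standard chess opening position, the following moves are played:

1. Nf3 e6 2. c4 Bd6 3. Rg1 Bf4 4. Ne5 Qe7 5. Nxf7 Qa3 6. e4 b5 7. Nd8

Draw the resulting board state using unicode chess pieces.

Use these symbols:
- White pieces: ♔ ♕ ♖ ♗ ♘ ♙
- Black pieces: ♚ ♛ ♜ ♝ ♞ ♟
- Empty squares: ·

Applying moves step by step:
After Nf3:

♜ ♞ ♝ ♛ ♚ ♝ ♞ ♜
♟ ♟ ♟ ♟ ♟ ♟ ♟ ♟
· · · · · · · ·
· · · · · · · ·
· · · · · · · ·
· · · · · ♘ · ·
♙ ♙ ♙ ♙ ♙ ♙ ♙ ♙
♖ ♘ ♗ ♕ ♔ ♗ · ♖


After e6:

♜ ♞ ♝ ♛ ♚ ♝ ♞ ♜
♟ ♟ ♟ ♟ · ♟ ♟ ♟
· · · · ♟ · · ·
· · · · · · · ·
· · · · · · · ·
· · · · · ♘ · ·
♙ ♙ ♙ ♙ ♙ ♙ ♙ ♙
♖ ♘ ♗ ♕ ♔ ♗ · ♖


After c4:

♜ ♞ ♝ ♛ ♚ ♝ ♞ ♜
♟ ♟ ♟ ♟ · ♟ ♟ ♟
· · · · ♟ · · ·
· · · · · · · ·
· · ♙ · · · · ·
· · · · · ♘ · ·
♙ ♙ · ♙ ♙ ♙ ♙ ♙
♖ ♘ ♗ ♕ ♔ ♗ · ♖


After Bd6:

♜ ♞ ♝ ♛ ♚ · ♞ ♜
♟ ♟ ♟ ♟ · ♟ ♟ ♟
· · · ♝ ♟ · · ·
· · · · · · · ·
· · ♙ · · · · ·
· · · · · ♘ · ·
♙ ♙ · ♙ ♙ ♙ ♙ ♙
♖ ♘ ♗ ♕ ♔ ♗ · ♖


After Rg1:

♜ ♞ ♝ ♛ ♚ · ♞ ♜
♟ ♟ ♟ ♟ · ♟ ♟ ♟
· · · ♝ ♟ · · ·
· · · · · · · ·
· · ♙ · · · · ·
· · · · · ♘ · ·
♙ ♙ · ♙ ♙ ♙ ♙ ♙
♖ ♘ ♗ ♕ ♔ ♗ ♖ ·


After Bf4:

♜ ♞ ♝ ♛ ♚ · ♞ ♜
♟ ♟ ♟ ♟ · ♟ ♟ ♟
· · · · ♟ · · ·
· · · · · · · ·
· · ♙ · · ♝ · ·
· · · · · ♘ · ·
♙ ♙ · ♙ ♙ ♙ ♙ ♙
♖ ♘ ♗ ♕ ♔ ♗ ♖ ·


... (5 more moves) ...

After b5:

♜ ♞ ♝ · ♚ · ♞ ♜
♟ · ♟ ♟ · ♘ ♟ ♟
· · · · ♟ · · ·
· ♟ · · · · · ·
· · ♙ · ♙ ♝ · ·
♛ · · · · · · ·
♙ ♙ · ♙ · ♙ ♙ ♙
♖ ♘ ♗ ♕ ♔ ♗ ♖ ·


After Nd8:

♜ ♞ ♝ ♘ ♚ · ♞ ♜
♟ · ♟ ♟ · · ♟ ♟
· · · · ♟ · · ·
· ♟ · · · · · ·
· · ♙ · ♙ ♝ · ·
♛ · · · · · · ·
♙ ♙ · ♙ · ♙ ♙ ♙
♖ ♘ ♗ ♕ ♔ ♗ ♖ ·



  a b c d e f g h
  ─────────────────
8│♜ ♞ ♝ ♘ ♚ · ♞ ♜│8
7│♟ · ♟ ♟ · · ♟ ♟│7
6│· · · · ♟ · · ·│6
5│· ♟ · · · · · ·│5
4│· · ♙ · ♙ ♝ · ·│4
3│♛ · · · · · · ·│3
2│♙ ♙ · ♙ · ♙ ♙ ♙│2
1│♖ ♘ ♗ ♕ ♔ ♗ ♖ ·│1
  ─────────────────
  a b c d e f g h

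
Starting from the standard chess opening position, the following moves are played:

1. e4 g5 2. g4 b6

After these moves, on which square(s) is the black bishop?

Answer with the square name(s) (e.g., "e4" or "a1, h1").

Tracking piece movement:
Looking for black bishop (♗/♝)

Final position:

  a b c d e f g h
  ─────────────────
8│♜ ♞ ♝ ♛ ♚ ♝ ♞ ♜│8
7│♟ · ♟ ♟ ♟ ♟ · ♟│7
6│· ♟ · · · · · ·│6
5│· · · · · · ♟ ·│5
4│· · · · ♙ · ♙ ·│4
3│· · · · · · · ·│3
2│♙ ♙ ♙ ♙ · ♙ · ♙│2
1│♖ ♘ ♗ ♕ ♔ ♗ ♘ ♖│1
  ─────────────────
  a b c d e f g h


c8, f8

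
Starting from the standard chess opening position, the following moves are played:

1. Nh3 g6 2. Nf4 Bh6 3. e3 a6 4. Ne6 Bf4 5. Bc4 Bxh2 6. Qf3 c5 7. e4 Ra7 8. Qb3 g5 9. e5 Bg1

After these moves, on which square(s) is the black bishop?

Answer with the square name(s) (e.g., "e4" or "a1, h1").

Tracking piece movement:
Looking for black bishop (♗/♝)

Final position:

  a b c d e f g h
  ─────────────────
8│· ♞ ♝ ♛ ♚ · ♞ ♜│8
7│♜ ♟ · ♟ ♟ ♟ · ♟│7
6│♟ · · · ♘ · · ·│6
5│· · ♟ · ♙ · ♟ ·│5
4│· · ♗ · · · · ·│4
3│· ♕ · · · · · ·│3
2│♙ ♙ ♙ ♙ · ♙ ♙ ·│2
1│♖ ♘ ♗ · ♔ · ♝ ♖│1
  ─────────────────
  a b c d e f g h


c8, g1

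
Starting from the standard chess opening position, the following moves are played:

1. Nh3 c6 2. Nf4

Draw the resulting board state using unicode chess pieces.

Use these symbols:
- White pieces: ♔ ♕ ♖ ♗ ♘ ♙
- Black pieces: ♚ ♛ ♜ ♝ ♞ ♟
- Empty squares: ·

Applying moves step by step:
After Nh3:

♜ ♞ ♝ ♛ ♚ ♝ ♞ ♜
♟ ♟ ♟ ♟ ♟ ♟ ♟ ♟
· · · · · · · ·
· · · · · · · ·
· · · · · · · ·
· · · · · · · ♘
♙ ♙ ♙ ♙ ♙ ♙ ♙ ♙
♖ ♘ ♗ ♕ ♔ ♗ · ♖


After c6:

♜ ♞ ♝ ♛ ♚ ♝ ♞ ♜
♟ ♟ · ♟ ♟ ♟ ♟ ♟
· · ♟ · · · · ·
· · · · · · · ·
· · · · · · · ·
· · · · · · · ♘
♙ ♙ ♙ ♙ ♙ ♙ ♙ ♙
♖ ♘ ♗ ♕ ♔ ♗ · ♖


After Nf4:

♜ ♞ ♝ ♛ ♚ ♝ ♞ ♜
♟ ♟ · ♟ ♟ ♟ ♟ ♟
· · ♟ · · · · ·
· · · · · · · ·
· · · · · ♘ · ·
· · · · · · · ·
♙ ♙ ♙ ♙ ♙ ♙ ♙ ♙
♖ ♘ ♗ ♕ ♔ ♗ · ♖



  a b c d e f g h
  ─────────────────
8│♜ ♞ ♝ ♛ ♚ ♝ ♞ ♜│8
7│♟ ♟ · ♟ ♟ ♟ ♟ ♟│7
6│· · ♟ · · · · ·│6
5│· · · · · · · ·│5
4│· · · · · ♘ · ·│4
3│· · · · · · · ·│3
2│♙ ♙ ♙ ♙ ♙ ♙ ♙ ♙│2
1│♖ ♘ ♗ ♕ ♔ ♗ · ♖│1
  ─────────────────
  a b c d e f g h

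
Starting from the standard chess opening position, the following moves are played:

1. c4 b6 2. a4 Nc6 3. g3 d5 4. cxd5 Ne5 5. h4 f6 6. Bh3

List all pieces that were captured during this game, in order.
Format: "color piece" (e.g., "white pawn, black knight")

Tracking captures:
  cxd5: captured black pawn

black pawn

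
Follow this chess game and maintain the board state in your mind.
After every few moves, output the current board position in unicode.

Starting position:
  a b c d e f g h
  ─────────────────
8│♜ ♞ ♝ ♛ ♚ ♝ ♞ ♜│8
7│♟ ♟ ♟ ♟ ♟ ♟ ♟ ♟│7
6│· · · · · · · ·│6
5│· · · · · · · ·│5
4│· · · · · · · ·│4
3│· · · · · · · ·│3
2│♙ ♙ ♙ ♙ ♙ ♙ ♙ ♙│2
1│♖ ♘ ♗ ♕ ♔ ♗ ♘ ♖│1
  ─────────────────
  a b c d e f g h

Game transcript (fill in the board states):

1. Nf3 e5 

  a b c d e f g h
  ─────────────────
8│♜ ♞ ♝ ♛ ♚ ♝ ♞ ♜│8
7│♟ ♟ ♟ ♟ · ♟ ♟ ♟│7
6│· · · · · · · ·│6
5│· · · · ♟ · · ·│5
4│· · · · · · · ·│4
3│· · · · · ♘ · ·│3
2│♙ ♙ ♙ ♙ ♙ ♙ ♙ ♙│2
1│♖ ♘ ♗ ♕ ♔ ♗ · ♖│1
  ─────────────────
  a b c d e f g h

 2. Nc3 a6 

  a b c d e f g h
  ─────────────────
8│♜ ♞ ♝ ♛ ♚ ♝ ♞ ♜│8
7│· ♟ ♟ ♟ · ♟ ♟ ♟│7
6│♟ · · · · · · ·│6
5│· · · · ♟ · · ·│5
4│· · · · · · · ·│4
3│· · ♘ · · ♘ · ·│3
2│♙ ♙ ♙ ♙ ♙ ♙ ♙ ♙│2
1│♖ · ♗ ♕ ♔ ♗ · ♖│1
  ─────────────────
  a b c d e f g h

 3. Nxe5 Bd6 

  a b c d e f g h
  ─────────────────
8│♜ ♞ ♝ ♛ ♚ · ♞ ♜│8
7│· ♟ ♟ ♟ · ♟ ♟ ♟│7
6│♟ · · ♝ · · · ·│6
5│· · · · ♘ · · ·│5
4│· · · · · · · ·│4
3│· · ♘ · · · · ·│3
2│♙ ♙ ♙ ♙ ♙ ♙ ♙ ♙│2
1│♖ · ♗ ♕ ♔ ♗ · ♖│1
  ─────────────────
  a b c d e f g h

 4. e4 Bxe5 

  a b c d e f g h
  ─────────────────
8│♜ ♞ ♝ ♛ ♚ · ♞ ♜│8
7│· ♟ ♟ ♟ · ♟ ♟ ♟│7
6│♟ · · · · · · ·│6
5│· · · · ♝ · · ·│5
4│· · · · ♙ · · ·│4
3│· · ♘ · · · · ·│3
2│♙ ♙ ♙ ♙ · ♙ ♙ ♙│2
1│♖ · ♗ ♕ ♔ ♗ · ♖│1
  ─────────────────
  a b c d e f g h

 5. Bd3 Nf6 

  a b c d e f g h
  ─────────────────
8│♜ ♞ ♝ ♛ ♚ · · ♜│8
7│· ♟ ♟ ♟ · ♟ ♟ ♟│7
6│♟ · · · · ♞ · ·│6
5│· · · · ♝ · · ·│5
4│· · · · ♙ · · ·│4
3│· · ♘ ♗ · · · ·│3
2│♙ ♙ ♙ ♙ · ♙ ♙ ♙│2
1│♖ · ♗ ♕ ♔ · · ♖│1
  ─────────────────
  a b c d e f g h



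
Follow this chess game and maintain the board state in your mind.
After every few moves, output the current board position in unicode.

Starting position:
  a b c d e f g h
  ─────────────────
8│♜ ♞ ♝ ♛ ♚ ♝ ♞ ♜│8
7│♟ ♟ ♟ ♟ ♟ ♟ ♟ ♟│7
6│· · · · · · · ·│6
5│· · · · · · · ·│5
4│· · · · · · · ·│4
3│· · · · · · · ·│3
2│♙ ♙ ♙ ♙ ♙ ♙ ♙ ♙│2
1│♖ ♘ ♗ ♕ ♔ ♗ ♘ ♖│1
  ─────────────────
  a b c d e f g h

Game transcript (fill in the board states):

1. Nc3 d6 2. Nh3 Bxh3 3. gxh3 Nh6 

  a b c d e f g h
  ─────────────────
8│♜ ♞ · ♛ ♚ ♝ · ♜│8
7│♟ ♟ ♟ · ♟ ♟ ♟ ♟│7
6│· · · ♟ · · · ♞│6
5│· · · · · · · ·│5
4│· · · · · · · ·│4
3│· · ♘ · · · · ♙│3
2│♙ ♙ ♙ ♙ ♙ ♙ · ♙│2
1│♖ · ♗ ♕ ♔ ♗ · ♖│1
  ─────────────────
  a b c d e f g h

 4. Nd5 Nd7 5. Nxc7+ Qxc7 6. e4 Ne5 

  a b c d e f g h
  ─────────────────
8│♜ · · · ♚ ♝ · ♜│8
7│♟ ♟ ♛ · ♟ ♟ ♟ ♟│7
6│· · · ♟ · · · ♞│6
5│· · · · ♞ · · ·│5
4│· · · · ♙ · · ·│4
3│· · · · · · · ♙│3
2│♙ ♙ ♙ ♙ · ♙ · ♙│2
1│♖ · ♗ ♕ ♔ ♗ · ♖│1
  ─────────────────
  a b c d e f g h

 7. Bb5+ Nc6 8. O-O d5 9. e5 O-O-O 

  a b c d e f g h
  ─────────────────
8│· · ♚ ♜ · ♝ · ♜│8
7│♟ ♟ ♛ · ♟ ♟ ♟ ♟│7
6│· · ♞ · · · · ♞│6
5│· ♗ · ♟ ♙ · · ·│5
4│· · · · · · · ·│4
3│· · · · · · · ♙│3
2│♙ ♙ ♙ ♙ · ♙ · ♙│2
1│♖ · ♗ ♕ · ♖ ♔ ·│1
  ─────────────────
  a b c d e f g h

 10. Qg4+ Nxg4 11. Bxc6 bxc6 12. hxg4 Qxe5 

  a b c d e f g h
  ─────────────────
8│· · ♚ ♜ · ♝ · ♜│8
7│♟ · · · ♟ ♟ ♟ ♟│7
6│· · ♟ · · · · ·│6
5│· · · ♟ ♛ · · ·│5
4│· · · · · · ♙ ·│4
3│· · · · · · · ·│3
2│♙ ♙ ♙ ♙ · ♙ · ♙│2
1│♖ · ♗ · · ♖ ♔ ·│1
  ─────────────────
  a b c d e f g h



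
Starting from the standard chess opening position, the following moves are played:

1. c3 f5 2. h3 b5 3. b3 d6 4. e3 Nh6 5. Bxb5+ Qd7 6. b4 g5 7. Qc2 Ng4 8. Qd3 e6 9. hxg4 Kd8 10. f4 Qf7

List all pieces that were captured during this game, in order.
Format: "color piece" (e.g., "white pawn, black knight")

Tracking captures:
  Bxb5+: captured black pawn
  hxg4: captured black knight

black pawn, black knight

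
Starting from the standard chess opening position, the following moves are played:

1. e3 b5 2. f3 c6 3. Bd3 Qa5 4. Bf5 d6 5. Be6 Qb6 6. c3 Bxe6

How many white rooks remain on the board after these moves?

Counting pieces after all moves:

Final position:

  a b c d e f g h
  ─────────────────
8│♜ ♞ · · ♚ ♝ ♞ ♜│8
7│♟ · · · ♟ ♟ ♟ ♟│7
6│· ♛ ♟ ♟ ♝ · · ·│6
5│· ♟ · · · · · ·│5
4│· · · · · · · ·│4
3│· · ♙ · ♙ ♙ · ·│3
2│♙ ♙ · ♙ · · ♙ ♙│2
1│♖ ♘ ♗ ♕ ♔ · ♘ ♖│1
  ─────────────────
  a b c d e f g h


2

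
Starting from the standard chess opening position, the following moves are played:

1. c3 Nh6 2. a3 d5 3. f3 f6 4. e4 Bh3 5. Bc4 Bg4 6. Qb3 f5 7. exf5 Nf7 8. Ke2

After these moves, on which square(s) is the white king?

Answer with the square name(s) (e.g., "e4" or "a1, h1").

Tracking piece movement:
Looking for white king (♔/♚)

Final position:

  a b c d e f g h
  ─────────────────
8│♜ ♞ · ♛ ♚ ♝ · ♜│8
7│♟ ♟ ♟ · ♟ ♞ ♟ ♟│7
6│· · · · · · · ·│6
5│· · · ♟ · ♙ · ·│5
4│· · ♗ · · · ♝ ·│4
3│♙ ♕ ♙ · · ♙ · ·│3
2│· ♙ · ♙ ♔ · ♙ ♙│2
1│♖ ♘ ♗ · · · ♘ ♖│1
  ─────────────────
  a b c d e f g h


e2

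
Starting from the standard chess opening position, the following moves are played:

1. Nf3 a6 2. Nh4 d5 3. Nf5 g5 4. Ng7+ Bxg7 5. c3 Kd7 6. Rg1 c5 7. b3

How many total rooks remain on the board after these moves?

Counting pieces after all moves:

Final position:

  a b c d e f g h
  ─────────────────
8│♜ ♞ ♝ ♛ · · ♞ ♜│8
7│· ♟ · ♚ ♟ ♟ ♝ ♟│7
6│♟ · · · · · · ·│6
5│· · ♟ ♟ · · ♟ ·│5
4│· · · · · · · ·│4
3│· ♙ ♙ · · · · ·│3
2│♙ · · ♙ ♙ ♙ ♙ ♙│2
1│♖ ♘ ♗ ♕ ♔ ♗ ♖ ·│1
  ─────────────────
  a b c d e f g h


4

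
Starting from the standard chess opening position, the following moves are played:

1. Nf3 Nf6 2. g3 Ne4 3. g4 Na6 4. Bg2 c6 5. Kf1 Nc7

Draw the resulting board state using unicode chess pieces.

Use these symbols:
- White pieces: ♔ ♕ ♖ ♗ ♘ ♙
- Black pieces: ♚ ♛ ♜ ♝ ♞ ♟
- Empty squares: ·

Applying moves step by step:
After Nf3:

♜ ♞ ♝ ♛ ♚ ♝ ♞ ♜
♟ ♟ ♟ ♟ ♟ ♟ ♟ ♟
· · · · · · · ·
· · · · · · · ·
· · · · · · · ·
· · · · · ♘ · ·
♙ ♙ ♙ ♙ ♙ ♙ ♙ ♙
♖ ♘ ♗ ♕ ♔ ♗ · ♖


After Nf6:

♜ ♞ ♝ ♛ ♚ ♝ · ♜
♟ ♟ ♟ ♟ ♟ ♟ ♟ ♟
· · · · · ♞ · ·
· · · · · · · ·
· · · · · · · ·
· · · · · ♘ · ·
♙ ♙ ♙ ♙ ♙ ♙ ♙ ♙
♖ ♘ ♗ ♕ ♔ ♗ · ♖


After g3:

♜ ♞ ♝ ♛ ♚ ♝ · ♜
♟ ♟ ♟ ♟ ♟ ♟ ♟ ♟
· · · · · ♞ · ·
· · · · · · · ·
· · · · · · · ·
· · · · · ♘ ♙ ·
♙ ♙ ♙ ♙ ♙ ♙ · ♙
♖ ♘ ♗ ♕ ♔ ♗ · ♖


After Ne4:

♜ ♞ ♝ ♛ ♚ ♝ · ♜
♟ ♟ ♟ ♟ ♟ ♟ ♟ ♟
· · · · · · · ·
· · · · · · · ·
· · · · ♞ · · ·
· · · · · ♘ ♙ ·
♙ ♙ ♙ ♙ ♙ ♙ · ♙
♖ ♘ ♗ ♕ ♔ ♗ · ♖


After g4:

♜ ♞ ♝ ♛ ♚ ♝ · ♜
♟ ♟ ♟ ♟ ♟ ♟ ♟ ♟
· · · · · · · ·
· · · · · · · ·
· · · · ♞ · ♙ ·
· · · · · ♘ · ·
♙ ♙ ♙ ♙ ♙ ♙ · ♙
♖ ♘ ♗ ♕ ♔ ♗ · ♖


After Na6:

♜ · ♝ ♛ ♚ ♝ · ♜
♟ ♟ ♟ ♟ ♟ ♟ ♟ ♟
♞ · · · · · · ·
· · · · · · · ·
· · · · ♞ · ♙ ·
· · · · · ♘ · ·
♙ ♙ ♙ ♙ ♙ ♙ · ♙
♖ ♘ ♗ ♕ ♔ ♗ · ♖


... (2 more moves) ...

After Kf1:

♜ · ♝ ♛ ♚ ♝ · ♜
♟ ♟ · ♟ ♟ ♟ ♟ ♟
♞ · ♟ · · · · ·
· · · · · · · ·
· · · · ♞ · ♙ ·
· · · · · ♘ · ·
♙ ♙ ♙ ♙ ♙ ♙ ♗ ♙
♖ ♘ ♗ ♕ · ♔ · ♖


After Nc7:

♜ · ♝ ♛ ♚ ♝ · ♜
♟ ♟ ♞ ♟ ♟ ♟ ♟ ♟
· · ♟ · · · · ·
· · · · · · · ·
· · · · ♞ · ♙ ·
· · · · · ♘ · ·
♙ ♙ ♙ ♙ ♙ ♙ ♗ ♙
♖ ♘ ♗ ♕ · ♔ · ♖



  a b c d e f g h
  ─────────────────
8│♜ · ♝ ♛ ♚ ♝ · ♜│8
7│♟ ♟ ♞ ♟ ♟ ♟ ♟ ♟│7
6│· · ♟ · · · · ·│6
5│· · · · · · · ·│5
4│· · · · ♞ · ♙ ·│4
3│· · · · · ♘ · ·│3
2│♙ ♙ ♙ ♙ ♙ ♙ ♗ ♙│2
1│♖ ♘ ♗ ♕ · ♔ · ♖│1
  ─────────────────
  a b c d e f g h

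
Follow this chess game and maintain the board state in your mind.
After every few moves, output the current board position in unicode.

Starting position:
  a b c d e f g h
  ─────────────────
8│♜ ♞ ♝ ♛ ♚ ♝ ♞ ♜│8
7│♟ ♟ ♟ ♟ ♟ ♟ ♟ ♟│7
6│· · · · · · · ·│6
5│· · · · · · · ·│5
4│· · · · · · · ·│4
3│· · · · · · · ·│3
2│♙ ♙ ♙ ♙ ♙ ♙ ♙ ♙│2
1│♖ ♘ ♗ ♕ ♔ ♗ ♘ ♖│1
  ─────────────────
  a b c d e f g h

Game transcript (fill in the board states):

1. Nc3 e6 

  a b c d e f g h
  ─────────────────
8│♜ ♞ ♝ ♛ ♚ ♝ ♞ ♜│8
7│♟ ♟ ♟ ♟ · ♟ ♟ ♟│7
6│· · · · ♟ · · ·│6
5│· · · · · · · ·│5
4│· · · · · · · ·│4
3│· · ♘ · · · · ·│3
2│♙ ♙ ♙ ♙ ♙ ♙ ♙ ♙│2
1│♖ · ♗ ♕ ♔ ♗ ♘ ♖│1
  ─────────────────
  a b c d e f g h

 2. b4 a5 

  a b c d e f g h
  ─────────────────
8│♜ ♞ ♝ ♛ ♚ ♝ ♞ ♜│8
7│· ♟ ♟ ♟ · ♟ ♟ ♟│7
6│· · · · ♟ · · ·│6
5│♟ · · · · · · ·│5
4│· ♙ · · · · · ·│4
3│· · ♘ · · · · ·│3
2│♙ · ♙ ♙ ♙ ♙ ♙ ♙│2
1│♖ · ♗ ♕ ♔ ♗ ♘ ♖│1
  ─────────────────
  a b c d e f g h

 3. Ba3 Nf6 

  a b c d e f g h
  ─────────────────
8│♜ ♞ ♝ ♛ ♚ ♝ · ♜│8
7│· ♟ ♟ ♟ · ♟ ♟ ♟│7
6│· · · · ♟ ♞ · ·│6
5│♟ · · · · · · ·│5
4│· ♙ · · · · · ·│4
3│♗ · ♘ · · · · ·│3
2│♙ · ♙ ♙ ♙ ♙ ♙ ♙│2
1│♖ · · ♕ ♔ ♗ ♘ ♖│1
  ─────────────────
  a b c d e f g h

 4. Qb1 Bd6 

  a b c d e f g h
  ─────────────────
8│♜ ♞ ♝ ♛ ♚ · · ♜│8
7│· ♟ ♟ ♟ · ♟ ♟ ♟│7
6│· · · ♝ ♟ ♞ · ·│6
5│♟ · · · · · · ·│5
4│· ♙ · · · · · ·│4
3│♗ · ♘ · · · · ·│3
2│♙ · ♙ ♙ ♙ ♙ ♙ ♙│2
1│♖ ♕ · · ♔ ♗ ♘ ♖│1
  ─────────────────
  a b c d e f g h

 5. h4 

  a b c d e f g h
  ─────────────────
8│♜ ♞ ♝ ♛ ♚ · · ♜│8
7│· ♟ ♟ ♟ · ♟ ♟ ♟│7
6│· · · ♝ ♟ ♞ · ·│6
5│♟ · · · · · · ·│5
4│· ♙ · · · · · ♙│4
3│♗ · ♘ · · · · ·│3
2│♙ · ♙ ♙ ♙ ♙ ♙ ·│2
1│♖ ♕ · · ♔ ♗ ♘ ♖│1
  ─────────────────
  a b c d e f g h


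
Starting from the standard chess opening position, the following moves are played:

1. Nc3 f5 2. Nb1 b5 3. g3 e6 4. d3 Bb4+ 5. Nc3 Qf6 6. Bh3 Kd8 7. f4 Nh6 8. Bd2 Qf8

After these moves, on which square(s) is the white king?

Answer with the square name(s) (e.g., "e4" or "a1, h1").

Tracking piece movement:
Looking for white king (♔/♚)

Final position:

  a b c d e f g h
  ─────────────────
8│♜ ♞ ♝ ♚ · ♛ · ♜│8
7│♟ · ♟ ♟ · · ♟ ♟│7
6│· · · · ♟ · · ♞│6
5│· ♟ · · · ♟ · ·│5
4│· ♝ · · · ♙ · ·│4
3│· · ♘ ♙ · · ♙ ♗│3
2│♙ ♙ ♙ ♗ ♙ · · ♙│2
1│♖ · · ♕ ♔ · ♘ ♖│1
  ─────────────────
  a b c d e f g h


e1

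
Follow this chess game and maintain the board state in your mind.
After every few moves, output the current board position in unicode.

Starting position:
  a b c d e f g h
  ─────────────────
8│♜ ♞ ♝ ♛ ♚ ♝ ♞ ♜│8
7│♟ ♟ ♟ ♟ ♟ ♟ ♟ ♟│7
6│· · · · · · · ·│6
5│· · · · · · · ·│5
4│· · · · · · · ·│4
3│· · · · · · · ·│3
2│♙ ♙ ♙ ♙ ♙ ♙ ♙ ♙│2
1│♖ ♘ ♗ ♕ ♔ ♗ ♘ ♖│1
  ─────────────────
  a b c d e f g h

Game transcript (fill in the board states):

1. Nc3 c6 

  a b c d e f g h
  ─────────────────
8│♜ ♞ ♝ ♛ ♚ ♝ ♞ ♜│8
7│♟ ♟ · ♟ ♟ ♟ ♟ ♟│7
6│· · ♟ · · · · ·│6
5│· · · · · · · ·│5
4│· · · · · · · ·│4
3│· · ♘ · · · · ·│3
2│♙ ♙ ♙ ♙ ♙ ♙ ♙ ♙│2
1│♖ · ♗ ♕ ♔ ♗ ♘ ♖│1
  ─────────────────
  a b c d e f g h

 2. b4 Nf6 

  a b c d e f g h
  ─────────────────
8│♜ ♞ ♝ ♛ ♚ ♝ · ♜│8
7│♟ ♟ · ♟ ♟ ♟ ♟ ♟│7
6│· · ♟ · · ♞ · ·│6
5│· · · · · · · ·│5
4│· ♙ · · · · · ·│4
3│· · ♘ · · · · ·│3
2│♙ · ♙ ♙ ♙ ♙ ♙ ♙│2
1│♖ · ♗ ♕ ♔ ♗ ♘ ♖│1
  ─────────────────
  a b c d e f g h

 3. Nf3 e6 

  a b c d e f g h
  ─────────────────
8│♜ ♞ ♝ ♛ ♚ ♝ · ♜│8
7│♟ ♟ · ♟ · ♟ ♟ ♟│7
6│· · ♟ · ♟ ♞ · ·│6
5│· · · · · · · ·│5
4│· ♙ · · · · · ·│4
3│· · ♘ · · ♘ · ·│3
2│♙ · ♙ ♙ ♙ ♙ ♙ ♙│2
1│♖ · ♗ ♕ ♔ ♗ · ♖│1
  ─────────────────
  a b c d e f g h

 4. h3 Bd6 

  a b c d e f g h
  ─────────────────
8│♜ ♞ ♝ ♛ ♚ · · ♜│8
7│♟ ♟ · ♟ · ♟ ♟ ♟│7
6│· · ♟ ♝ ♟ ♞ · ·│6
5│· · · · · · · ·│5
4│· ♙ · · · · · ·│4
3│· · ♘ · · ♘ · ♙│3
2│♙ · ♙ ♙ ♙ ♙ ♙ ·│2
1│♖ · ♗ ♕ ♔ ♗ · ♖│1
  ─────────────────
  a b c d e f g h

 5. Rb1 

  a b c d e f g h
  ─────────────────
8│♜ ♞ ♝ ♛ ♚ · · ♜│8
7│♟ ♟ · ♟ · ♟ ♟ ♟│7
6│· · ♟ ♝ ♟ ♞ · ·│6
5│· · · · · · · ·│5
4│· ♙ · · · · · ·│4
3│· · ♘ · · ♘ · ♙│3
2│♙ · ♙ ♙ ♙ ♙ ♙ ·│2
1│· ♖ ♗ ♕ ♔ ♗ · ♖│1
  ─────────────────
  a b c d e f g h


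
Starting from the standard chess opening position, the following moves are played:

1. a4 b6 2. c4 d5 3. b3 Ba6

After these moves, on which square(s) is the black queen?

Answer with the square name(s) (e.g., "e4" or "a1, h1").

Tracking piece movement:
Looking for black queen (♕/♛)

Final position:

  a b c d e f g h
  ─────────────────
8│♜ ♞ · ♛ ♚ ♝ ♞ ♜│8
7│♟ · ♟ · ♟ ♟ ♟ ♟│7
6│♝ ♟ · · · · · ·│6
5│· · · ♟ · · · ·│5
4│♙ · ♙ · · · · ·│4
3│· ♙ · · · · · ·│3
2│· · · ♙ ♙ ♙ ♙ ♙│2
1│♖ ♘ ♗ ♕ ♔ ♗ ♘ ♖│1
  ─────────────────
  a b c d e f g h


d8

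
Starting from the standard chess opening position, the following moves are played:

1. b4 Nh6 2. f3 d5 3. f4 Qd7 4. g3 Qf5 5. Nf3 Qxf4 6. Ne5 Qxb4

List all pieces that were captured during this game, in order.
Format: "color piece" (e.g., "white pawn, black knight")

Tracking captures:
  Qxf4: captured white pawn
  Qxb4: captured white pawn

white pawn, white pawn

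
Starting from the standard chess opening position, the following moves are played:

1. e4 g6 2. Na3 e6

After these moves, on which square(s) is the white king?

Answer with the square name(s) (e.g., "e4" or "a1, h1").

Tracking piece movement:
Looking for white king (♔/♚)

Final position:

  a b c d e f g h
  ─────────────────
8│♜ ♞ ♝ ♛ ♚ ♝ ♞ ♜│8
7│♟ ♟ ♟ ♟ · ♟ · ♟│7
6│· · · · ♟ · ♟ ·│6
5│· · · · · · · ·│5
4│· · · · ♙ · · ·│4
3│♘ · · · · · · ·│3
2│♙ ♙ ♙ ♙ · ♙ ♙ ♙│2
1│♖ · ♗ ♕ ♔ ♗ ♘ ♖│1
  ─────────────────
  a b c d e f g h


e1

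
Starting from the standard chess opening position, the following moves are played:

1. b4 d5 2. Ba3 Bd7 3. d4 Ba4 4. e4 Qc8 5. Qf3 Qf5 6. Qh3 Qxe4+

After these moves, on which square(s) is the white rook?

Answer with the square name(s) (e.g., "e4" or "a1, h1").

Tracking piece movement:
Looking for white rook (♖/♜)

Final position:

  a b c d e f g h
  ─────────────────
8│♜ ♞ · · ♚ ♝ ♞ ♜│8
7│♟ ♟ ♟ · ♟ ♟ ♟ ♟│7
6│· · · · · · · ·│6
5│· · · ♟ · · · ·│5
4│♝ ♙ · ♙ ♛ · · ·│4
3│♗ · · · · · · ♕│3
2│♙ · ♙ · · ♙ ♙ ♙│2
1│♖ ♘ · · ♔ ♗ ♘ ♖│1
  ─────────────────
  a b c d e f g h


a1, h1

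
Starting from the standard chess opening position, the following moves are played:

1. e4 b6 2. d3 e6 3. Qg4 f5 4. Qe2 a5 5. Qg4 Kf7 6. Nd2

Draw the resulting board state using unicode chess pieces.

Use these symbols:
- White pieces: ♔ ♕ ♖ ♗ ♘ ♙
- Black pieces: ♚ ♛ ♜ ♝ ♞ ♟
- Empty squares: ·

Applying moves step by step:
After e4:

♜ ♞ ♝ ♛ ♚ ♝ ♞ ♜
♟ ♟ ♟ ♟ ♟ ♟ ♟ ♟
· · · · · · · ·
· · · · · · · ·
· · · · ♙ · · ·
· · · · · · · ·
♙ ♙ ♙ ♙ · ♙ ♙ ♙
♖ ♘ ♗ ♕ ♔ ♗ ♘ ♖


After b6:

♜ ♞ ♝ ♛ ♚ ♝ ♞ ♜
♟ · ♟ ♟ ♟ ♟ ♟ ♟
· ♟ · · · · · ·
· · · · · · · ·
· · · · ♙ · · ·
· · · · · · · ·
♙ ♙ ♙ ♙ · ♙ ♙ ♙
♖ ♘ ♗ ♕ ♔ ♗ ♘ ♖


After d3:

♜ ♞ ♝ ♛ ♚ ♝ ♞ ♜
♟ · ♟ ♟ ♟ ♟ ♟ ♟
· ♟ · · · · · ·
· · · · · · · ·
· · · · ♙ · · ·
· · · ♙ · · · ·
♙ ♙ ♙ · · ♙ ♙ ♙
♖ ♘ ♗ ♕ ♔ ♗ ♘ ♖


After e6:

♜ ♞ ♝ ♛ ♚ ♝ ♞ ♜
♟ · ♟ ♟ · ♟ ♟ ♟
· ♟ · · ♟ · · ·
· · · · · · · ·
· · · · ♙ · · ·
· · · ♙ · · · ·
♙ ♙ ♙ · · ♙ ♙ ♙
♖ ♘ ♗ ♕ ♔ ♗ ♘ ♖


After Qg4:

♜ ♞ ♝ ♛ ♚ ♝ ♞ ♜
♟ · ♟ ♟ · ♟ ♟ ♟
· ♟ · · ♟ · · ·
· · · · · · · ·
· · · · ♙ · ♕ ·
· · · ♙ · · · ·
♙ ♙ ♙ · · ♙ ♙ ♙
♖ ♘ ♗ · ♔ ♗ ♘ ♖


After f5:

♜ ♞ ♝ ♛ ♚ ♝ ♞ ♜
♟ · ♟ ♟ · · ♟ ♟
· ♟ · · ♟ · · ·
· · · · · ♟ · ·
· · · · ♙ · ♕ ·
· · · ♙ · · · ·
♙ ♙ ♙ · · ♙ ♙ ♙
♖ ♘ ♗ · ♔ ♗ ♘ ♖


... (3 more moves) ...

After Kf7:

♜ ♞ ♝ ♛ · ♝ ♞ ♜
· · ♟ ♟ · ♚ ♟ ♟
· ♟ · · ♟ · · ·
♟ · · · · ♟ · ·
· · · · ♙ · ♕ ·
· · · ♙ · · · ·
♙ ♙ ♙ · · ♙ ♙ ♙
♖ ♘ ♗ · ♔ ♗ ♘ ♖


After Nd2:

♜ ♞ ♝ ♛ · ♝ ♞ ♜
· · ♟ ♟ · ♚ ♟ ♟
· ♟ · · ♟ · · ·
♟ · · · · ♟ · ·
· · · · ♙ · ♕ ·
· · · ♙ · · · ·
♙ ♙ ♙ ♘ · ♙ ♙ ♙
♖ · ♗ · ♔ ♗ ♘ ♖



  a b c d e f g h
  ─────────────────
8│♜ ♞ ♝ ♛ · ♝ ♞ ♜│8
7│· · ♟ ♟ · ♚ ♟ ♟│7
6│· ♟ · · ♟ · · ·│6
5│♟ · · · · ♟ · ·│5
4│· · · · ♙ · ♕ ·│4
3│· · · ♙ · · · ·│3
2│♙ ♙ ♙ ♘ · ♙ ♙ ♙│2
1│♖ · ♗ · ♔ ♗ ♘ ♖│1
  ─────────────────
  a b c d e f g h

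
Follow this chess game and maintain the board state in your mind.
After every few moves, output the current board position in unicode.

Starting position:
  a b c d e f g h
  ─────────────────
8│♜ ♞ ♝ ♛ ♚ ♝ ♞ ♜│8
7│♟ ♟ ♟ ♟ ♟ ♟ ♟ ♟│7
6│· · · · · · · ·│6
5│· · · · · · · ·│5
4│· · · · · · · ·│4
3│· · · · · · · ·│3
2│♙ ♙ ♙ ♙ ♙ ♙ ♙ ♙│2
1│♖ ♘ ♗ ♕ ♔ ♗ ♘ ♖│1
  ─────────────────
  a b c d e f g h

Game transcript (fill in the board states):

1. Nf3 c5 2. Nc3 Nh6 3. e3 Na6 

  a b c d e f g h
  ─────────────────
8│♜ · ♝ ♛ ♚ ♝ · ♜│8
7│♟ ♟ · ♟ ♟ ♟ ♟ ♟│7
6│♞ · · · · · · ♞│6
5│· · ♟ · · · · ·│5
4│· · · · · · · ·│4
3│· · ♘ · ♙ ♘ · ·│3
2│♙ ♙ ♙ ♙ · ♙ ♙ ♙│2
1│♖ · ♗ ♕ ♔ ♗ · ♖│1
  ─────────────────
  a b c d e f g h

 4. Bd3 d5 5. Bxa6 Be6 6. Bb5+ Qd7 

  a b c d e f g h
  ─────────────────
8│♜ · · · ♚ ♝ · ♜│8
7│♟ ♟ · ♛ ♟ ♟ ♟ ♟│7
6│· · · · ♝ · · ♞│6
5│· ♗ ♟ ♟ · · · ·│5
4│· · · · · · · ·│4
3│· · ♘ · ♙ ♘ · ·│3
2│♙ ♙ ♙ ♙ · ♙ ♙ ♙│2
1│♖ · ♗ ♕ ♔ · · ♖│1
  ─────────────────
  a b c d e f g h

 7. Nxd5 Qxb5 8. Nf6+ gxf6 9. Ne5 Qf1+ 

  a b c d e f g h
  ─────────────────
8│♜ · · · ♚ ♝ · ♜│8
7│♟ ♟ · · ♟ ♟ · ♟│7
6│· · · · ♝ ♟ · ♞│6
5│· · ♟ · ♘ · · ·│5
4│· · · · · · · ·│4
3│· · · · ♙ · · ·│3
2│♙ ♙ ♙ ♙ · ♙ ♙ ♙│2
1│♖ · ♗ ♕ ♔ ♛ · ♖│1
  ─────────────────
  a b c d e f g h

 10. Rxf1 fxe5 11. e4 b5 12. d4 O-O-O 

  a b c d e f g h
  ─────────────────
8│· · ♚ ♜ · ♝ · ♜│8
7│♟ · · · ♟ ♟ · ♟│7
6│· · · · ♝ · · ♞│6
5│· ♟ ♟ · ♟ · · ·│5
4│· · · ♙ ♙ · · ·│4
3│· · · · · · · ·│3
2│♙ ♙ ♙ · · ♙ ♙ ♙│2
1│♖ · ♗ ♕ ♔ ♖ · ·│1
  ─────────────────
  a b c d e f g h

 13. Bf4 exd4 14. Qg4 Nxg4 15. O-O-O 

  a b c d e f g h
  ─────────────────
8│· · ♚ ♜ · ♝ · ♜│8
7│♟ · · · ♟ ♟ · ♟│7
6│· · · · ♝ · · ·│6
5│· ♟ ♟ · · · · ·│5
4│· · · ♟ ♙ ♗ ♞ ·│4
3│· · · · · · · ·│3
2│♙ ♙ ♙ · · ♙ ♙ ♙│2
1│· · ♔ ♖ · ♖ · ·│1
  ─────────────────
  a b c d e f g h


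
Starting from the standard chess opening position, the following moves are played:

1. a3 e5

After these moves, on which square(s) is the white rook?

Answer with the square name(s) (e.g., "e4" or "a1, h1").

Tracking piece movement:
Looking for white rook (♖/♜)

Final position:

  a b c d e f g h
  ─────────────────
8│♜ ♞ ♝ ♛ ♚ ♝ ♞ ♜│8
7│♟ ♟ ♟ ♟ · ♟ ♟ ♟│7
6│· · · · · · · ·│6
5│· · · · ♟ · · ·│5
4│· · · · · · · ·│4
3│♙ · · · · · · ·│3
2│· ♙ ♙ ♙ ♙ ♙ ♙ ♙│2
1│♖ ♘ ♗ ♕ ♔ ♗ ♘ ♖│1
  ─────────────────
  a b c d e f g h


a1, h1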